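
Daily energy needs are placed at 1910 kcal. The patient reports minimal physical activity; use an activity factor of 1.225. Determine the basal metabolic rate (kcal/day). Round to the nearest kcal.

BMR = TEE ÷ activity factor = 1910 ÷ 1.225 = 1559.1837 kcal/day.

1559 kcal/day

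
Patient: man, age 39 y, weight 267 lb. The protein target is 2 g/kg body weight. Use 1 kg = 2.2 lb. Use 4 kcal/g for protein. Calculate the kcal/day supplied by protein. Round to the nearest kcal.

971 kcal/day

Weight in kg = 267 ÷ 2.2 = 121.3636 kg.
Protein = 2 g/kg × 121.3636 kg = 242.7273 g/day.
Protein energy = 242.7273 g × 4 kcal/g = 970.9091 kcal/day.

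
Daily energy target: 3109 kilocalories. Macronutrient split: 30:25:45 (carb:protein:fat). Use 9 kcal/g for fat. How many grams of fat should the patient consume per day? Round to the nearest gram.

Fat energy = 45% × 3109 = 1399.05 kcal.
At 9 kcal/g: 1399.05 ÷ 9 = 155.45 g.

155 g/day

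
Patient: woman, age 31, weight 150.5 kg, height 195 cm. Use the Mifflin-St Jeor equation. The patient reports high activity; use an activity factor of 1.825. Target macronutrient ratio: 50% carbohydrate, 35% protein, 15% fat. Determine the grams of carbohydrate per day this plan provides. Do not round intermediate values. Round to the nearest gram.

549 g/day

Mifflin-St Jeor (female): BMR = 10(150.5) + 6.25(195) − 5(31) − 161 = 1505 + 1218.75 − 155 − 161 = 2407.75 kcal/day.
TEE = 2407.75 × 1.825 = 4394.1438 kcal/day.
Carbohydrate energy = 50% × 4394.1438 = 2197.0719 kcal.
Carbohydrate = 2197.0719 ÷ 4 kcal/g = 549.268 g.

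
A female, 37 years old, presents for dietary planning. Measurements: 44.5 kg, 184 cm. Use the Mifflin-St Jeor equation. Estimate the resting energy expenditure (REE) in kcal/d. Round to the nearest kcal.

Mifflin-St Jeor (female): BMR = 10(44.5) + 6.25(184) − 5(37) − 161 = 445 + 1150 − 185 − 161 = 1249 kcal/day.

1249 kcal/d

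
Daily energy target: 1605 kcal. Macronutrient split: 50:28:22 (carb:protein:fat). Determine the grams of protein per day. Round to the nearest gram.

112 g/day

Protein energy = 28% × 1605 = 449.4 kcal.
At 4 kcal/g: 449.4 ÷ 4 = 112.35 g.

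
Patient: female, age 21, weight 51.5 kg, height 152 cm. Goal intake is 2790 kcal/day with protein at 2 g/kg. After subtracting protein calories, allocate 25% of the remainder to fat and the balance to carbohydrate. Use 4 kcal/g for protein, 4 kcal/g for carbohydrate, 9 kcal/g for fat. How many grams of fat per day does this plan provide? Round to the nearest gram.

Protein = 2 × 51.5 = 103 g → 103 × 4 = 412 kcal.
Non-protein calories = 2790 − 412 = 2378 kcal.
Fat: 25% × 2378 = 594.5 kcal; carbohydrate: 1783.5 kcal.
Fat: 594.5 kcal ÷ 9 kcal/g = 66.0556 g.

66 g/day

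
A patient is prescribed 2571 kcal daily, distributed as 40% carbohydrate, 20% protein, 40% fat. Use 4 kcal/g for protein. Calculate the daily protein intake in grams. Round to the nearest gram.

Protein energy = 20% × 2571 = 514.2 kcal.
At 4 kcal/g: 514.2 ÷ 4 = 128.55 g.

129 g/day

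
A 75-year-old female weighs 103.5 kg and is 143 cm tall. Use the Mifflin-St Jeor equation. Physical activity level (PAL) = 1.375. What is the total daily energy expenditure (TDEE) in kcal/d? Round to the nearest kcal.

1915 kcal/d

Mifflin-St Jeor (female): BMR = 10(103.5) + 6.25(143) − 5(75) − 161 = 1035 + 893.75 − 375 − 161 = 1392.75 kcal/day.
TEE = BMR × activity factor = 1392.75 × 1.375 = 1915.0313 kcal/day.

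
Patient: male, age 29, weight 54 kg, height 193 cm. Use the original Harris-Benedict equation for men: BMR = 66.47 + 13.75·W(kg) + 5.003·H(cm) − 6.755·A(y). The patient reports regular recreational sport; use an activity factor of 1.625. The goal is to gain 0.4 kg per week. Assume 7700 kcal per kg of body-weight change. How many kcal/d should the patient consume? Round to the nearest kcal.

Harris-Benedict: BMR = 66.47 + 13.75(54) + 5.003(193) − 6.755(29) = 1578.654 kcal/day.
TEE = 1578.654 × 1.625 = 2565.3128 kcal/day.
Required daily surplus = 0.4 × 7700 ÷ 7 = 440 kcal/day.
Target intake = 2565.3128 + 440 = 3005.3128 kcal/day.

3005 kcal/d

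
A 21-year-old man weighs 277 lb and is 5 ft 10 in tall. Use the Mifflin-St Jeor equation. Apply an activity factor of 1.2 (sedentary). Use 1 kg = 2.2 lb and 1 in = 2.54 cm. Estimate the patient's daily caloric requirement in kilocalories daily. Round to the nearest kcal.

Convert to metric: weight = 277 ÷ 2.2 = 125.9091 kg; height = (5×12 + 10) × 2.54 = 70 × 2.54 = 177.8 cm.
Mifflin-St Jeor (male): BMR = 10(125.9091) + 6.25(177.8) − 5(21) + 5 = 1259.0909 + 1111.25 − 105 + 5 = 2270.3409 kcal/day.
TEE = BMR × activity factor = 2270.3409 × 1.2 = 2724.4091 kcal/day.

2724 kilocalories daily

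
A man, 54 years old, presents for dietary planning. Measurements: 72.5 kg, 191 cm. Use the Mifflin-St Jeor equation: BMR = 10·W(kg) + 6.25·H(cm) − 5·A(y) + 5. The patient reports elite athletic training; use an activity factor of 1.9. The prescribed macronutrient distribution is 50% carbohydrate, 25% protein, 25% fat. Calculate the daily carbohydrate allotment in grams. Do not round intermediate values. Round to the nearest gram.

Mifflin-St Jeor (male): BMR = 10(72.5) + 6.25(191) − 5(54) + 5 = 725 + 1193.75 − 270 + 5 = 1653.75 kcal/day.
TEE = 1653.75 × 1.9 = 3142.125 kcal/day.
Carbohydrate energy = 50% × 3142.125 = 1571.0625 kcal.
Carbohydrate = 1571.0625 ÷ 4 kcal/g = 392.7656 g.

393 g/day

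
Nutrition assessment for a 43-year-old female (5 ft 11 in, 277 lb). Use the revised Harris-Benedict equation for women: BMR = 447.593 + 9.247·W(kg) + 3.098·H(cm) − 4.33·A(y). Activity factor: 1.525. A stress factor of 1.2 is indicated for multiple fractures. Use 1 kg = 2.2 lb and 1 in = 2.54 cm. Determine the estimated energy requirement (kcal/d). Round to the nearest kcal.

Convert to metric: weight = 277 ÷ 2.2 = 125.9091 kg; height = (5×12 + 11) × 2.54 = 71 × 2.54 = 180.34 cm.
Harris-Benedict: BMR = 447.593 + 9.247(125.9091) + 3.098(180.34) − 4.33(43) = 1984.3777 kcal/day.
TEE = BMR × activity factor = 1984.3777 × 1.525 = 3026.176 kcal/day.
Apply stress factor: 3026.176 × 1.2 = 3631.4112 kcal/day.

3631 kcal/d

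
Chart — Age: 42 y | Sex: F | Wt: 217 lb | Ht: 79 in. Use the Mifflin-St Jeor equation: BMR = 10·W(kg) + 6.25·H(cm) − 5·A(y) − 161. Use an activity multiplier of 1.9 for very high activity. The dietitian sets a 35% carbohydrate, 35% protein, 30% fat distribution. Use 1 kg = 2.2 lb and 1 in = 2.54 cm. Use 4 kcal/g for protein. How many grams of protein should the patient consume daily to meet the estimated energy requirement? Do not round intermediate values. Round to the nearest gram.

311 g/day

Convert to metric: weight = 217 ÷ 2.2 = 98.6364 kg; height = 79 × 2.54 = 200.66 cm.
Mifflin-St Jeor (female): BMR = 10(98.6364) + 6.25(200.66) − 5(42) − 161 = 986.3636 + 1254.125 − 210 − 161 = 1869.4886 kcal/day.
TEE = 1869.4886 × 1.9 = 3552.0284 kcal/day.
Protein energy = 35% × 3552.0284 = 1243.2099 kcal.
Protein = 1243.2099 ÷ 4 kcal/g = 310.8025 g.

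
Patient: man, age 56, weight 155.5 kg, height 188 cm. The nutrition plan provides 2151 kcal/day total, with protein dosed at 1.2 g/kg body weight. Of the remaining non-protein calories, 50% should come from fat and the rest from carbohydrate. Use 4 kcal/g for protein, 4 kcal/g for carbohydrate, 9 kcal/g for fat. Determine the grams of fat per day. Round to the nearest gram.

78 g/day

Protein = 1.2 × 155.5 = 186.6 g → 186.6 × 4 = 746.4 kcal.
Non-protein calories = 2151 − 746.4 = 1404.6 kcal.
Fat: 50% × 1404.6 = 702.3 kcal; carbohydrate: 702.3 kcal.
Fat: 702.3 kcal ÷ 9 kcal/g = 78.0333 g.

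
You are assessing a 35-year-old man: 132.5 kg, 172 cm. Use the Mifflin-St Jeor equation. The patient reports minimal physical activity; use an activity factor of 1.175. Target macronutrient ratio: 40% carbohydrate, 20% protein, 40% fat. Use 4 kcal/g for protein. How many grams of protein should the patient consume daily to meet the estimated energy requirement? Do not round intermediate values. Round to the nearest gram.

Mifflin-St Jeor (male): BMR = 10(132.5) + 6.25(172) − 5(35) + 5 = 1325 + 1075 − 175 + 5 = 2230 kcal/day.
TEE = 2230 × 1.175 = 2620.25 kcal/day.
Protein energy = 20% × 2620.25 = 524.05 kcal.
Protein = 524.05 ÷ 4 kcal/g = 131.0125 g.

131 g/day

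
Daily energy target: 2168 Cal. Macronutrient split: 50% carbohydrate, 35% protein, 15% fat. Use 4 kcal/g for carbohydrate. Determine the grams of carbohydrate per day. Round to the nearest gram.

271 g/day

Carbohydrate energy = 50% × 2168 = 1084 kcal.
At 4 kcal/g: 1084 ÷ 4 = 271 g.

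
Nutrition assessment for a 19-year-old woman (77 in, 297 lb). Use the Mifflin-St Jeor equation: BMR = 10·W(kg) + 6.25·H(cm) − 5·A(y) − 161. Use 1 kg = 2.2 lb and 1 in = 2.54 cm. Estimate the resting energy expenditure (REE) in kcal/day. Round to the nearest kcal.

2316 kcal/day

Convert to metric: weight = 297 ÷ 2.2 = 135 kg; height = 77 × 2.54 = 195.58 cm.
Mifflin-St Jeor (female): BMR = 10(135) + 6.25(195.58) − 5(19) − 161 = 1350 + 1222.375 − 95 − 161 = 2316.375 kcal/day.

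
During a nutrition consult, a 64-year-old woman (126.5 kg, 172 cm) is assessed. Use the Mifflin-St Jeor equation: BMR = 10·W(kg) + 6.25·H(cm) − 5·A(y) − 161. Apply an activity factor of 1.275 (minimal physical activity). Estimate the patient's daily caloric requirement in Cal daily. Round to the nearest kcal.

2370 Cal daily

Mifflin-St Jeor (female): BMR = 10(126.5) + 6.25(172) − 5(64) − 161 = 1265 + 1075 − 320 − 161 = 1859 kcal/day.
TEE = BMR × activity factor = 1859 × 1.275 = 2370.225 kcal/day.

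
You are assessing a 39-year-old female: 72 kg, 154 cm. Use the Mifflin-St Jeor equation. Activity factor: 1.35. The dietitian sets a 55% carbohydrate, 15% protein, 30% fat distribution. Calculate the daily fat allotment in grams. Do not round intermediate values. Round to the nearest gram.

60 g/day

Mifflin-St Jeor (female): BMR = 10(72) + 6.25(154) − 5(39) − 161 = 720 + 962.5 − 195 − 161 = 1326.5 kcal/day.
TEE = 1326.5 × 1.35 = 1790.775 kcal/day.
Fat energy = 30% × 1790.775 = 537.2325 kcal.
Fat = 537.2325 ÷ 9 kcal/g = 59.6925 g.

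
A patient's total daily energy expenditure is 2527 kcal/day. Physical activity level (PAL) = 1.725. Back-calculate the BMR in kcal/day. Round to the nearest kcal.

BMR = TEE ÷ activity factor = 2527 ÷ 1.725 = 1464.9275 kcal/day.

1465 kcal/day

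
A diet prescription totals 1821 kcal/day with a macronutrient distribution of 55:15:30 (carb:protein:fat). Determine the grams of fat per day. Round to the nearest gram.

61 g/day

Fat energy = 30% × 1821 = 546.3 kcal.
At 9 kcal/g: 546.3 ÷ 9 = 60.7 g.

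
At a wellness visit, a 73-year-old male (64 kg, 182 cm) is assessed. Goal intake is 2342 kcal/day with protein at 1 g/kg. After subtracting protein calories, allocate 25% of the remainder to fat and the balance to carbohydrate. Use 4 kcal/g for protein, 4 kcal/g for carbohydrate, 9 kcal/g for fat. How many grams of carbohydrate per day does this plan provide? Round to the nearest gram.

391 g/day

Protein = 1 × 64 = 64 g → 64 × 4 = 256 kcal.
Non-protein calories = 2342 − 256 = 2086 kcal.
Fat: 25% × 2086 = 521.5 kcal; carbohydrate: 1564.5 kcal.
Carbohydrate: 1564.5 kcal ÷ 4 kcal/g = 391.125 g.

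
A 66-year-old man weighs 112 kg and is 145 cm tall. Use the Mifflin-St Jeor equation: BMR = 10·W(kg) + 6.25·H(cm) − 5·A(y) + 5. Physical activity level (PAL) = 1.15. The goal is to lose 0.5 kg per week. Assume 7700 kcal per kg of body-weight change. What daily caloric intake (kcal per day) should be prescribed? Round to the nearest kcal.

1406 kcal per day

Mifflin-St Jeor (male): BMR = 10(112) + 6.25(145) − 5(66) + 5 = 1120 + 906.25 − 330 + 5 = 1701.25 kcal/day.
TEE = 1701.25 × 1.15 = 1956.4375 kcal/day.
Required daily deficit = 0.5 × 7700 ÷ 7 = 550 kcal/day.
Target intake = 1956.4375 − 550 = 1406.4375 kcal/day.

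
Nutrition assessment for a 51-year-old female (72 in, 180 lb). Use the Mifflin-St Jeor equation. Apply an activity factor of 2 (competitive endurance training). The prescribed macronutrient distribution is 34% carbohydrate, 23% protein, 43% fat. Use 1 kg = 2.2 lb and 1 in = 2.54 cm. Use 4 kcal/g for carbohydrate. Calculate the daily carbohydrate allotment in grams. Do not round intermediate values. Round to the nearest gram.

263 g/day

Convert to metric: weight = 180 ÷ 2.2 = 81.8182 kg; height = 72 × 2.54 = 182.88 cm.
Mifflin-St Jeor (female): BMR = 10(81.8182) + 6.25(182.88) − 5(51) − 161 = 818.1818 + 1143 − 255 − 161 = 1545.1818 kcal/day.
TEE = 1545.1818 × 2 = 3090.3636 kcal/day.
Carbohydrate energy = 34% × 3090.3636 = 1050.7236 kcal.
Carbohydrate = 1050.7236 ÷ 4 kcal/g = 262.6809 g.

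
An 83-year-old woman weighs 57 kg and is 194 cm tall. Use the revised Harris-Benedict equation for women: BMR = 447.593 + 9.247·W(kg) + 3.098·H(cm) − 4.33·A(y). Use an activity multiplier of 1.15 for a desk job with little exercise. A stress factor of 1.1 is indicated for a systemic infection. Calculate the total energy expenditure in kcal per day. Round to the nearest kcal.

Harris-Benedict: BMR = 447.593 + 9.247(57) + 3.098(194) − 4.33(83) = 1216.294 kcal/day.
TEE = BMR × activity factor = 1216.294 × 1.15 = 1398.7381 kcal/day.
Apply stress factor: 1398.7381 × 1.1 = 1538.6119 kcal/day.

1539 kcal per day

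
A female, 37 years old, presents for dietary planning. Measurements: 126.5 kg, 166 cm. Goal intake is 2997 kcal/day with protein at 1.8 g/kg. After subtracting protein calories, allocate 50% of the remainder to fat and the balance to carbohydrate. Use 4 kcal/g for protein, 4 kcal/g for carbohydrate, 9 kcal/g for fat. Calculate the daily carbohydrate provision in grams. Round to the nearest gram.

261 g/day

Protein = 1.8 × 126.5 = 227.7 g → 227.7 × 4 = 910.8 kcal.
Non-protein calories = 2997 − 910.8 = 2086.2 kcal.
Fat: 50% × 2086.2 = 1043.1 kcal; carbohydrate: 1043.1 kcal.
Carbohydrate: 1043.1 kcal ÷ 4 kcal/g = 260.775 g.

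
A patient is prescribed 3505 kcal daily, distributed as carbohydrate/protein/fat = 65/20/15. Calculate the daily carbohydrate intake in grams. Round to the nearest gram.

Carbohydrate energy = 65% × 3505 = 2278.25 kcal.
At 4 kcal/g: 2278.25 ÷ 4 = 569.5625 g.

570 g/day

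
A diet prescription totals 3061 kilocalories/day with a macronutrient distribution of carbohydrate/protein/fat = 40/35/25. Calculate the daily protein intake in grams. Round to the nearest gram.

268 g/day

Protein energy = 35% × 3061 = 1071.35 kcal.
At 4 kcal/g: 1071.35 ÷ 4 = 267.8375 g.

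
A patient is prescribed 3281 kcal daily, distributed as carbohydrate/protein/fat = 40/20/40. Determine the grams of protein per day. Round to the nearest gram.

164 g/day

Protein energy = 20% × 3281 = 656.2 kcal.
At 4 kcal/g: 656.2 ÷ 4 = 164.05 g.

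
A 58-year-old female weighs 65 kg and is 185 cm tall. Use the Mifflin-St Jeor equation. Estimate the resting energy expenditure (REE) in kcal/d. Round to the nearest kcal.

Mifflin-St Jeor (female): BMR = 10(65) + 6.25(185) − 5(58) − 161 = 650 + 1156.25 − 290 − 161 = 1355.25 kcal/day.

1355 kcal/d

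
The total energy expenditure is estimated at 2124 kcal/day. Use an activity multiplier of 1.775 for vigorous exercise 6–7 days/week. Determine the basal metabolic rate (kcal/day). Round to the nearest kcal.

BMR = TEE ÷ activity factor = 2124 ÷ 1.775 = 1196.6197 kcal/day.

1197 kcal/day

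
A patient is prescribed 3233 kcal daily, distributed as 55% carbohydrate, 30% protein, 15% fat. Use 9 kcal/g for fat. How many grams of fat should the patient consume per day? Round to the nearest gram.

Fat energy = 15% × 3233 = 484.95 kcal.
At 9 kcal/g: 484.95 ÷ 9 = 53.8833 g.

54 g/day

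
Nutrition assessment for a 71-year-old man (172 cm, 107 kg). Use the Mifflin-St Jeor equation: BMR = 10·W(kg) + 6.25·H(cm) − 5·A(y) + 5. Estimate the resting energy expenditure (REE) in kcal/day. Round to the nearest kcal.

1795 kcal/day

Mifflin-St Jeor (male): BMR = 10(107) + 6.25(172) − 5(71) + 5 = 1070 + 1075 − 355 + 5 = 1795 kcal/day.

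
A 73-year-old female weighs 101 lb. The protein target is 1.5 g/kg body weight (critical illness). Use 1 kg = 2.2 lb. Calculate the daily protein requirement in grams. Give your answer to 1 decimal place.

68.9 g/day

Weight in kg = 101 ÷ 2.2 = 45.9091 kg.
Protein = 1.5 g/kg × 45.9091 kg = 68.8636 g/day.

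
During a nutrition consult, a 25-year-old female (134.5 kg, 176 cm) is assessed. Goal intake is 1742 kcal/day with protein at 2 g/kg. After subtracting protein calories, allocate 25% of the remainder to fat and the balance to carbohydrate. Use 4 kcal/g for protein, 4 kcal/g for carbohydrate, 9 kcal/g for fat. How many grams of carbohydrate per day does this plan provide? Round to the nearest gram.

125 g/day

Protein = 2 × 134.5 = 269 g → 269 × 4 = 1076 kcal.
Non-protein calories = 1742 − 1076 = 666 kcal.
Fat: 25% × 666 = 166.5 kcal; carbohydrate: 499.5 kcal.
Carbohydrate: 499.5 kcal ÷ 4 kcal/g = 124.875 g.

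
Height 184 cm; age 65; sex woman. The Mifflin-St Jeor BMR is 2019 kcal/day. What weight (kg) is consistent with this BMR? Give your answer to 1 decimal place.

2019 = 10·W + 6.25(184) − 5(65) − 161
10·W = 2019 − 664 = 1355, so W = 135.5 kg.

135.5 kg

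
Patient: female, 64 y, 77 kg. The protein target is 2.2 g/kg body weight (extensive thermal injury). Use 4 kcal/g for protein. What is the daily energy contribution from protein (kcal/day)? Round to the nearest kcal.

Protein = 2.2 g/kg × 77 kg = 169.4 g/day.
Protein energy = 169.4 g × 4 kcal/g = 677.6 kcal/day.

678 kcal/day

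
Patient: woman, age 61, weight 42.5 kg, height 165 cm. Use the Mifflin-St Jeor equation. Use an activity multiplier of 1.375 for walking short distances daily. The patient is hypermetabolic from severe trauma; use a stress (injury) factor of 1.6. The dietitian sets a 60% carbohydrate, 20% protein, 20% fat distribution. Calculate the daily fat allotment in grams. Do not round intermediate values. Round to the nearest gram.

48 g/day

Mifflin-St Jeor (female): BMR = 10(42.5) + 6.25(165) − 5(61) − 161 = 425 + 1031.25 − 305 − 161 = 990.25 kcal/day.
TEE = 990.25 × 1.375 = 1361.5938 kcal/day.
With stress factor 1.6: 1361.5938 × 1.6 = 2178.55 kcal/day.
Fat energy = 20% × 2178.55 = 435.71 kcal.
Fat = 435.71 ÷ 9 kcal/g = 48.4122 g.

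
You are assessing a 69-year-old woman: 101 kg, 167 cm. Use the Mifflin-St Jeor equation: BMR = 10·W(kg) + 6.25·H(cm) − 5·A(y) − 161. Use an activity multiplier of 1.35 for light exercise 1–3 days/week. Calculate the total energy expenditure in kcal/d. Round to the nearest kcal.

2089 kcal/d

Mifflin-St Jeor (female): BMR = 10(101) + 6.25(167) − 5(69) − 161 = 1010 + 1043.75 − 345 − 161 = 1547.75 kcal/day.
TEE = BMR × activity factor = 1547.75 × 1.35 = 2089.4625 kcal/day.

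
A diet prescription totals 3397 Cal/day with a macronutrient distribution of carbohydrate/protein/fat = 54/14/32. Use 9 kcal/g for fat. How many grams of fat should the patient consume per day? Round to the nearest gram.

Fat energy = 32% × 3397 = 1087.04 kcal.
At 9 kcal/g: 1087.04 ÷ 9 = 120.7822 g.

121 g/day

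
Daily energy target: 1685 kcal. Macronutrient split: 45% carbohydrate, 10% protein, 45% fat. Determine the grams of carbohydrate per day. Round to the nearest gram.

Carbohydrate energy = 45% × 1685 = 758.25 kcal.
At 4 kcal/g: 758.25 ÷ 4 = 189.5625 g.

190 g/day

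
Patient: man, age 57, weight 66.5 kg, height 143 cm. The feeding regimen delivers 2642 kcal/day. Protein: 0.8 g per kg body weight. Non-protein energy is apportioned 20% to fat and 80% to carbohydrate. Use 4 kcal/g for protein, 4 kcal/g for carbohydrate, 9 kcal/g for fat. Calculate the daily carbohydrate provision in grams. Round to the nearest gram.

Protein = 0.8 × 66.5 = 53.2 g → 53.2 × 4 = 212.8 kcal.
Non-protein calories = 2642 − 212.8 = 2429.2 kcal.
Fat: 20% × 2429.2 = 485.84 kcal; carbohydrate: 1943.36 kcal.
Carbohydrate: 1943.36 kcal ÷ 4 kcal/g = 485.84 g.

486 g/day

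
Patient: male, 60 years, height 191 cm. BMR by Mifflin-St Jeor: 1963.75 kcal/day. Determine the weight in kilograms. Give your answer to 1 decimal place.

1963.75 = 10·W + 6.25(191) − 5(60) + 5
10·W = 1963.75 − 898.75 = 1065, so W = 106.5 kg.

106.5 kg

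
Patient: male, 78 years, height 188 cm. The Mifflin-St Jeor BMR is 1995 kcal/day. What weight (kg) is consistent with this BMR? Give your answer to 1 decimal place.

1995 = 10·W + 6.25(188) − 5(78) + 5
10·W = 1995 − 790 = 1205, so W = 120.5 kg.

120.5 kg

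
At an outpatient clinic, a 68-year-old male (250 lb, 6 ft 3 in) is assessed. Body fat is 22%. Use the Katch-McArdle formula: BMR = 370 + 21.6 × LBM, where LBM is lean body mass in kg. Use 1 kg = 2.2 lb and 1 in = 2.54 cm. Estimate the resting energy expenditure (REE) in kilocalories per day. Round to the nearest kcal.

Convert to metric: weight = 250 ÷ 2.2 = 113.6364 kg; height = (6×12 + 3) × 2.54 = 75 × 2.54 = 190.5 cm.
LBM = 113.6364 × (1 − 0.22) = 88.6364 kg. Katch-McArdle: BMR = 370 + 21.6 × 88.6364 = 2284.5455 kcal/day.

2285 kilocalories per day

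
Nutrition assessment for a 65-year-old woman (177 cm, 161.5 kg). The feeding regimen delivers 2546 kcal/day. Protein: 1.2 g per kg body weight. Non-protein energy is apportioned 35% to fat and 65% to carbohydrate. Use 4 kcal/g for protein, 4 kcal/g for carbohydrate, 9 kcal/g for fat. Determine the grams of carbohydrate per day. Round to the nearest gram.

288 g/day

Protein = 1.2 × 161.5 = 193.8 g → 193.8 × 4 = 775.2 kcal.
Non-protein calories = 2546 − 775.2 = 1770.8 kcal.
Fat: 35% × 1770.8 = 619.78 kcal; carbohydrate: 1151.02 kcal.
Carbohydrate: 1151.02 kcal ÷ 4 kcal/g = 287.755 g.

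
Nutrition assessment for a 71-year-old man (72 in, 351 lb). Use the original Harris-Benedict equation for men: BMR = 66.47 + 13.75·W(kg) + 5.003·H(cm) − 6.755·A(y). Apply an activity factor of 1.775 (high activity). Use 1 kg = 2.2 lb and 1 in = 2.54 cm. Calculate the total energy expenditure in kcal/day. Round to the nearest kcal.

Convert to metric: weight = 351 ÷ 2.2 = 159.5455 kg; height = 72 × 2.54 = 182.88 cm.
Harris-Benedict: BMR = 66.47 + 13.75(159.5455) + 5.003(182.88) − 6.755(71) = 2695.5636 kcal/day.
TEE = BMR × activity factor = 2695.5636 × 1.775 = 4784.6255 kcal/day.

4785 kcal/day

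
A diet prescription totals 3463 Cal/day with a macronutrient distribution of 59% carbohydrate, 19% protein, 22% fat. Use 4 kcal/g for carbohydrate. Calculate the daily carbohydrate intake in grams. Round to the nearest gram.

Carbohydrate energy = 59% × 3463 = 2043.17 kcal.
At 4 kcal/g: 2043.17 ÷ 4 = 510.7925 g.

511 g/day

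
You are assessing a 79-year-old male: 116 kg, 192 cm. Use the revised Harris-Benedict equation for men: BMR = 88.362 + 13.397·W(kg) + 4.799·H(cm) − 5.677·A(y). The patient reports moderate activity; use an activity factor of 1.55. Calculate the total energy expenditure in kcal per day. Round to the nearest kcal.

3279 kcal per day

Harris-Benedict: BMR = 88.362 + 13.397(116) + 4.799(192) − 5.677(79) = 2115.339 kcal/day.
TEE = BMR × activity factor = 2115.339 × 1.55 = 3278.7755 kcal/day.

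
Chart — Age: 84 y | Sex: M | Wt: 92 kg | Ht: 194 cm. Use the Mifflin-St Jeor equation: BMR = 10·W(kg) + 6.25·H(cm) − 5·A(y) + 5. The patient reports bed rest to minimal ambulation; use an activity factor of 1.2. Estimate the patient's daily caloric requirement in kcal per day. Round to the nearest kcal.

2061 kcal per day

Mifflin-St Jeor (male): BMR = 10(92) + 6.25(194) − 5(84) + 5 = 920 + 1212.5 − 420 + 5 = 1717.5 kcal/day.
TEE = BMR × activity factor = 1717.5 × 1.2 = 2061 kcal/day.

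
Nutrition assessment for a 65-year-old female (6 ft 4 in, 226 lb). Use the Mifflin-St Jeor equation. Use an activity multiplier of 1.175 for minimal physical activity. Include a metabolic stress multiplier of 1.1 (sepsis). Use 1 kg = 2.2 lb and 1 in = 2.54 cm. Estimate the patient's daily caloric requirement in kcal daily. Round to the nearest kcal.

2259 kcal daily

Convert to metric: weight = 226 ÷ 2.2 = 102.7273 kg; height = (6×12 + 4) × 2.54 = 76 × 2.54 = 193.04 cm.
Mifflin-St Jeor (female): BMR = 10(102.7273) + 6.25(193.04) − 5(65) − 161 = 1027.2727 + 1206.5 − 325 − 161 = 1747.7727 kcal/day.
TEE = BMR × activity factor = 1747.7727 × 1.175 = 2053.633 kcal/day.
Apply stress factor: 2053.633 × 1.1 = 2258.9962 kcal/day.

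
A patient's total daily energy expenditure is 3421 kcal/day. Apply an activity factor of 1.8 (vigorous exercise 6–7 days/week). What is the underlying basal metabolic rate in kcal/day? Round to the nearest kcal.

BMR = TEE ÷ activity factor = 3421 ÷ 1.8 = 1900.5556 kcal/day.

1901 kcal/day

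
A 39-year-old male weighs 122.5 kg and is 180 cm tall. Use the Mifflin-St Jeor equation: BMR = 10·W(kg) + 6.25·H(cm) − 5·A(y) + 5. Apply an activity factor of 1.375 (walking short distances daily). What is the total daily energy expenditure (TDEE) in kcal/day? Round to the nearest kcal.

Mifflin-St Jeor (male): BMR = 10(122.5) + 6.25(180) − 5(39) + 5 = 1225 + 1125 − 195 + 5 = 2160 kcal/day.
TEE = BMR × activity factor = 2160 × 1.375 = 2970 kcal/day.

2970 kcal/day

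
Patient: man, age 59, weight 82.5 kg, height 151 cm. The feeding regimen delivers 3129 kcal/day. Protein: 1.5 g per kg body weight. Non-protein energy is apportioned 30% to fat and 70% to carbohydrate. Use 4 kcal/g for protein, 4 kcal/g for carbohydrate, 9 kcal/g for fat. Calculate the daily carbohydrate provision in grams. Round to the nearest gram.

Protein = 1.5 × 82.5 = 123.75 g → 123.75 × 4 = 495 kcal.
Non-protein calories = 3129 − 495 = 2634 kcal.
Fat: 30% × 2634 = 790.2 kcal; carbohydrate: 1843.8 kcal.
Carbohydrate: 1843.8 kcal ÷ 4 kcal/g = 460.95 g.

461 g/day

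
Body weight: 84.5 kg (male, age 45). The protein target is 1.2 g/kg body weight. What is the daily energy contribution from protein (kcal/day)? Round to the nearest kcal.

Protein = 1.2 g/kg × 84.5 kg = 101.4 g/day.
Protein energy = 101.4 g × 4 kcal/g = 405.6 kcal/day.

406 kcal/day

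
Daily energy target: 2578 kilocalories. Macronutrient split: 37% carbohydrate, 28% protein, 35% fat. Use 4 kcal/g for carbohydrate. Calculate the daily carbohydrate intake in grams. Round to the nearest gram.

238 g/day

Carbohydrate energy = 37% × 2578 = 953.86 kcal.
At 4 kcal/g: 953.86 ÷ 4 = 238.465 g.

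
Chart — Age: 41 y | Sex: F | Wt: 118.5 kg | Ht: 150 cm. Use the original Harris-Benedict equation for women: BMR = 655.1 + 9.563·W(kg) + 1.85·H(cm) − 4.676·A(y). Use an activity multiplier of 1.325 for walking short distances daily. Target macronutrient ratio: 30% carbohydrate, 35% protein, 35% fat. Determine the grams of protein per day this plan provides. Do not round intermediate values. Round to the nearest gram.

Harris-Benedict: BMR = 655.1 + 9.563(118.5) + 1.85(150) − 4.676(41) = 1874.0995 kcal/day.
TEE = 1874.0995 × 1.325 = 2483.1818 kcal/day.
Protein energy = 35% × 2483.1818 = 869.1136 kcal.
Protein = 869.1136 ÷ 4 kcal/g = 217.2784 g.

217 g/day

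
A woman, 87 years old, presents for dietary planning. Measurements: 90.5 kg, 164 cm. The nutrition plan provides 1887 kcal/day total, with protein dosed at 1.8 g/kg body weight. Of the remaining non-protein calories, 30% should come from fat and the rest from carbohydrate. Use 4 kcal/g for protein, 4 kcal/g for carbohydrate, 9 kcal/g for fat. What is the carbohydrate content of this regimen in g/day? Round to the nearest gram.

216 g/day

Protein = 1.8 × 90.5 = 162.9 g → 162.9 × 4 = 651.6 kcal.
Non-protein calories = 1887 − 651.6 = 1235.4 kcal.
Fat: 30% × 1235.4 = 370.62 kcal; carbohydrate: 864.78 kcal.
Carbohydrate: 864.78 kcal ÷ 4 kcal/g = 216.195 g.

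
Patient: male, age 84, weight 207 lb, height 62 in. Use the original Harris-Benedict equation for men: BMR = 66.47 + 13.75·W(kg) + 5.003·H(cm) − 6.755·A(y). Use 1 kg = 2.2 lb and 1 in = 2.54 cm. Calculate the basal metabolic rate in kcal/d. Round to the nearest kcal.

1581 kcal/d

Convert to metric: weight = 207 ÷ 2.2 = 94.0909 kg; height = 62 × 2.54 = 157.48 cm.
Harris-Benedict: BMR = 66.47 + 13.75(94.0909) + 5.003(157.48) − 6.755(84) = 1580.6724 kcal/day.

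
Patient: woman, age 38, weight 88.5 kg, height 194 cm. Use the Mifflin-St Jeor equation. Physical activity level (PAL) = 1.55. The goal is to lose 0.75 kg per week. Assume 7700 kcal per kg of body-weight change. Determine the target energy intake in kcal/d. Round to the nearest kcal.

Mifflin-St Jeor (female): BMR = 10(88.5) + 6.25(194) − 5(38) − 161 = 885 + 1212.5 − 190 − 161 = 1746.5 kcal/day.
TEE = 1746.5 × 1.55 = 2707.075 kcal/day.
Required daily deficit = 0.75 × 7700 ÷ 7 = 825 kcal/day.
Target intake = 2707.075 − 825 = 1882.075 kcal/day.

1882 kcal/d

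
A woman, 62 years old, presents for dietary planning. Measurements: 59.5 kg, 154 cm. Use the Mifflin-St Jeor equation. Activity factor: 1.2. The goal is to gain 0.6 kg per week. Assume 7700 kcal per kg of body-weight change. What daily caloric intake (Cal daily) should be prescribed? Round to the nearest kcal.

Mifflin-St Jeor (female): BMR = 10(59.5) + 6.25(154) − 5(62) − 161 = 595 + 962.5 − 310 − 161 = 1086.5 kcal/day.
TEE = 1086.5 × 1.2 = 1303.8 kcal/day.
Required daily surplus = 0.6 × 7700 ÷ 7 = 660 kcal/day.
Target intake = 1303.8 + 660 = 1963.8 kcal/day.

1964 Cal daily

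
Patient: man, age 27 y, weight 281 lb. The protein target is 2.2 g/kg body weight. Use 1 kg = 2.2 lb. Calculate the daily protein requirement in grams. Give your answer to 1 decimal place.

Weight in kg = 281 ÷ 2.2 = 127.7273 kg.
Protein = 2.2 g/kg × 127.7273 kg = 281 g/day.

281.0 g/day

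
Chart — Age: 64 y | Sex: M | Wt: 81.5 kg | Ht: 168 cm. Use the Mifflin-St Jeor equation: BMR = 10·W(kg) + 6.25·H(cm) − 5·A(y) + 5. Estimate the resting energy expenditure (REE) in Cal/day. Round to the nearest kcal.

1550 Cal/day

Mifflin-St Jeor (male): BMR = 10(81.5) + 6.25(168) − 5(64) + 5 = 815 + 1050 − 320 + 5 = 1550 kcal/day.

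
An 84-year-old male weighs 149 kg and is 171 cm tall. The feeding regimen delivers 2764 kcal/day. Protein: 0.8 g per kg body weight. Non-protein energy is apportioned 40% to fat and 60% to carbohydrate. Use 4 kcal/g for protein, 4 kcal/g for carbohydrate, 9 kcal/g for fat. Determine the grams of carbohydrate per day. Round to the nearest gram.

Protein = 0.8 × 149 = 119.2 g → 119.2 × 4 = 476.8 kcal.
Non-protein calories = 2764 − 476.8 = 2287.2 kcal.
Fat: 40% × 2287.2 = 914.88 kcal; carbohydrate: 1372.32 kcal.
Carbohydrate: 1372.32 kcal ÷ 4 kcal/g = 343.08 g.

343 g/day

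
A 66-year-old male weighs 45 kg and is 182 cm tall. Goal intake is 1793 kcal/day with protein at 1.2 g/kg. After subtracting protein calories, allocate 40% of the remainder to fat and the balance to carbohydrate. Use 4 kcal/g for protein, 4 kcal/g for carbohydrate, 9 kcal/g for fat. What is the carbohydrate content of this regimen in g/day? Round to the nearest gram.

Protein = 1.2 × 45 = 54 g → 54 × 4 = 216 kcal.
Non-protein calories = 1793 − 216 = 1577 kcal.
Fat: 40% × 1577 = 630.8 kcal; carbohydrate: 946.2 kcal.
Carbohydrate: 946.2 kcal ÷ 4 kcal/g = 236.55 g.

237 g/day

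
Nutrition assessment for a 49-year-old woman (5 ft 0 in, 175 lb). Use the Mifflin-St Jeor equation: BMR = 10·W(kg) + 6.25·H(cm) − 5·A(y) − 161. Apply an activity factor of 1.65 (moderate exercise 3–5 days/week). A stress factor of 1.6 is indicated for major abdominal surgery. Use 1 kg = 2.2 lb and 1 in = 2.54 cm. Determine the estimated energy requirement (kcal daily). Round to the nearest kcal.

3543 kcal daily

Convert to metric: weight = 175 ÷ 2.2 = 79.5455 kg; height = (5×12 + 0) × 2.54 = 60 × 2.54 = 152.4 cm.
Mifflin-St Jeor (female): BMR = 10(79.5455) + 6.25(152.4) − 5(49) − 161 = 795.4545 + 952.5 − 245 − 161 = 1341.9545 kcal/day.
TEE = BMR × activity factor = 1341.9545 × 1.65 = 2214.225 kcal/day.
Apply stress factor: 2214.225 × 1.6 = 3542.76 kcal/day.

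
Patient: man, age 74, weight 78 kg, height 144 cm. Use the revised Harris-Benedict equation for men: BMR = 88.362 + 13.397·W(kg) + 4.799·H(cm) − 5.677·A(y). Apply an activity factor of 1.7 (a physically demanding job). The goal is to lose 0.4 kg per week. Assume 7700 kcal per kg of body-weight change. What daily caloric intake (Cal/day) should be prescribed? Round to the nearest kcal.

Harris-Benedict: BMR = 88.362 + 13.397(78) + 4.799(144) − 5.677(74) = 1404.286 kcal/day.
TEE = 1404.286 × 1.7 = 2387.2862 kcal/day.
Required daily deficit = 0.4 × 7700 ÷ 7 = 440 kcal/day.
Target intake = 2387.2862 − 440 = 1947.2862 kcal/day.

1947 Cal/day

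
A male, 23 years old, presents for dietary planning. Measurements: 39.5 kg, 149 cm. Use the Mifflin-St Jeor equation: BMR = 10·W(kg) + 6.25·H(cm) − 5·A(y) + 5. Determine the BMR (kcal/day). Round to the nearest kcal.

Mifflin-St Jeor (male): BMR = 10(39.5) + 6.25(149) − 5(23) + 5 = 395 + 931.25 − 115 + 5 = 1216.25 kcal/day.

1216 kcal/day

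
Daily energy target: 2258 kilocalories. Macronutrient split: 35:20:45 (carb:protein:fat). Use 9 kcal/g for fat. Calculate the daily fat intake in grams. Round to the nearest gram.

113 g/day

Fat energy = 45% × 2258 = 1016.1 kcal.
At 9 kcal/g: 1016.1 ÷ 9 = 112.9 g.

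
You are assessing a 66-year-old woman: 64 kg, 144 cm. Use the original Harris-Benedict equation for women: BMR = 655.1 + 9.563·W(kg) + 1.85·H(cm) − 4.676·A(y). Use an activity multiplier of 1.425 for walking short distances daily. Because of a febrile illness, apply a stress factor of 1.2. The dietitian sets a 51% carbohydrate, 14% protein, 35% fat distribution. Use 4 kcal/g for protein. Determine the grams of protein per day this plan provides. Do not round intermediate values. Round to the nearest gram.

73 g/day

Harris-Benedict: BMR = 655.1 + 9.563(64) + 1.85(144) − 4.676(66) = 1224.916 kcal/day.
TEE = 1224.916 × 1.425 = 1745.5053 kcal/day.
With stress factor 1.2: 1745.5053 × 1.2 = 2094.6064 kcal/day.
Protein energy = 14% × 2094.6064 = 293.2449 kcal.
Protein = 293.2449 ÷ 4 kcal/g = 73.3112 g.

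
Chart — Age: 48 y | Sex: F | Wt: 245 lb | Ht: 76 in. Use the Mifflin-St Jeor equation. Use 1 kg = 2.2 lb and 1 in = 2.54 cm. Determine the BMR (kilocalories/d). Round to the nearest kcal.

1919 kilocalories/d

Convert to metric: weight = 245 ÷ 2.2 = 111.3636 kg; height = 76 × 2.54 = 193.04 cm.
Mifflin-St Jeor (female): BMR = 10(111.3636) + 6.25(193.04) − 5(48) − 161 = 1113.6364 + 1206.5 − 240 − 161 = 1919.1364 kcal/day.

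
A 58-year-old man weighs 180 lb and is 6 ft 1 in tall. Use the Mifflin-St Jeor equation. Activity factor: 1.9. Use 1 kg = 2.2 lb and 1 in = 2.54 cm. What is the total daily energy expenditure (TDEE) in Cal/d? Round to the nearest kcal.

3215 Cal/d

Convert to metric: weight = 180 ÷ 2.2 = 81.8182 kg; height = (6×12 + 1) × 2.54 = 73 × 2.54 = 185.42 cm.
Mifflin-St Jeor (male): BMR = 10(81.8182) + 6.25(185.42) − 5(58) + 5 = 818.1818 + 1158.875 − 290 + 5 = 1692.0568 kcal/day.
TEE = BMR × activity factor = 1692.0568 × 1.9 = 3214.908 kcal/day.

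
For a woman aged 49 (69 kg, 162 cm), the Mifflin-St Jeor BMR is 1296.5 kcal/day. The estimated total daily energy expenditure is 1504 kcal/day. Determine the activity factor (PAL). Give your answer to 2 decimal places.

Activity factor = TEE ÷ BMR = 1504 ÷ 1296.5 = 1.16.

1.16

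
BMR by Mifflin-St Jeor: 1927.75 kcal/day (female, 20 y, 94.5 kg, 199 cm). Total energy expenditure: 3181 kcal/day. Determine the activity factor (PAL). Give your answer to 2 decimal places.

Activity factor = TEE ÷ BMR = 3181 ÷ 1927.75 = 1.65.

1.65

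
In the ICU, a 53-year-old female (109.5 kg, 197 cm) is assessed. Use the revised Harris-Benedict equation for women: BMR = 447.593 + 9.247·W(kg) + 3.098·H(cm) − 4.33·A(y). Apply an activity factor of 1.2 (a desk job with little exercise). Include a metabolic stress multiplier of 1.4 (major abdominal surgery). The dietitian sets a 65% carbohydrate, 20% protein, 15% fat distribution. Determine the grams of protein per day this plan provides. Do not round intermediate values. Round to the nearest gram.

155 g/day

Harris-Benedict: BMR = 447.593 + 9.247(109.5) + 3.098(197) − 4.33(53) = 1840.9555 kcal/day.
TEE = 1840.9555 × 1.2 = 2209.1466 kcal/day.
With stress factor 1.4: 2209.1466 × 1.4 = 3092.8052 kcal/day.
Protein energy = 20% × 3092.8052 = 618.561 kcal.
Protein = 618.561 ÷ 4 kcal/g = 154.6403 g.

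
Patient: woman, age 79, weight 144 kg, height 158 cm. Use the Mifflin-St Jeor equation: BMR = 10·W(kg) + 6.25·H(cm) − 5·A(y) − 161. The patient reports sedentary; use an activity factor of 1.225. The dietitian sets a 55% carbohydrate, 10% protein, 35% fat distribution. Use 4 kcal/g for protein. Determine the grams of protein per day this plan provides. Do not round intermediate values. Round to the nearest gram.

Mifflin-St Jeor (female): BMR = 10(144) + 6.25(158) − 5(79) − 161 = 1440 + 987.5 − 395 − 161 = 1871.5 kcal/day.
TEE = 1871.5 × 1.225 = 2292.5875 kcal/day.
Protein energy = 10% × 2292.5875 = 229.2588 kcal.
Protein = 229.2588 ÷ 4 kcal/g = 57.3147 g.

57 g/day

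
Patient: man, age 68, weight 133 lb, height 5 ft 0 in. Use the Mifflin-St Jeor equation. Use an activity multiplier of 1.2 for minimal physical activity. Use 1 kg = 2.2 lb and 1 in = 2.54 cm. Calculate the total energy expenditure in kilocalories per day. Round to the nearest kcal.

1466 kilocalories per day

Convert to metric: weight = 133 ÷ 2.2 = 60.4545 kg; height = (5×12 + 0) × 2.54 = 60 × 2.54 = 152.4 cm.
Mifflin-St Jeor (male): BMR = 10(60.4545) + 6.25(152.4) − 5(68) + 5 = 604.5455 + 952.5 − 340 + 5 = 1222.0455 kcal/day.
TEE = BMR × activity factor = 1222.0455 × 1.2 = 1466.4545 kcal/day.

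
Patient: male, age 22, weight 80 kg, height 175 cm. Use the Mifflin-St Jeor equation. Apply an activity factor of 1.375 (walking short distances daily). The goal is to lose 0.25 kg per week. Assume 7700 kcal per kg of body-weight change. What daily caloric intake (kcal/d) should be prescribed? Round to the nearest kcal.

Mifflin-St Jeor (male): BMR = 10(80) + 6.25(175) − 5(22) + 5 = 800 + 1093.75 − 110 + 5 = 1788.75 kcal/day.
TEE = 1788.75 × 1.375 = 2459.5313 kcal/day.
Required daily deficit = 0.25 × 7700 ÷ 7 = 275 kcal/day.
Target intake = 2459.5313 − 275 = 2184.5313 kcal/day.

2185 kcal/d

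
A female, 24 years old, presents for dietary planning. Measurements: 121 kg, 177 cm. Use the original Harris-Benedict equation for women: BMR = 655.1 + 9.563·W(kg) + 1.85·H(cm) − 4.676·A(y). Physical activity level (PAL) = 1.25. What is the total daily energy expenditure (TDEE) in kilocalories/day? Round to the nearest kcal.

Harris-Benedict: BMR = 655.1 + 9.563(121) + 1.85(177) − 4.676(24) = 2027.449 kcal/day.
TEE = BMR × activity factor = 2027.449 × 1.25 = 2534.3113 kcal/day.

2534 kilocalories/day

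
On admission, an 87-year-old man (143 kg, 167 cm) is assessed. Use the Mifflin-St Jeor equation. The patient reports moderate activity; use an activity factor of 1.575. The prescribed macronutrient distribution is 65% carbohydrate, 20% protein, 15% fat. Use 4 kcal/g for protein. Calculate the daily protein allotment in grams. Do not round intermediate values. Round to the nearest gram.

161 g/day

Mifflin-St Jeor (male): BMR = 10(143) + 6.25(167) − 5(87) + 5 = 1430 + 1043.75 − 435 + 5 = 2043.75 kcal/day.
TEE = 2043.75 × 1.575 = 3218.9063 kcal/day.
Protein energy = 20% × 3218.9063 = 643.7813 kcal.
Protein = 643.7813 ÷ 4 kcal/g = 160.9453 g.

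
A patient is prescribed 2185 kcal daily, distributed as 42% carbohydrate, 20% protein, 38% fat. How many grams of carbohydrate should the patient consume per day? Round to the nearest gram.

Carbohydrate energy = 42% × 2185 = 917.7 kcal.
At 4 kcal/g: 917.7 ÷ 4 = 229.425 g.

229 g/day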